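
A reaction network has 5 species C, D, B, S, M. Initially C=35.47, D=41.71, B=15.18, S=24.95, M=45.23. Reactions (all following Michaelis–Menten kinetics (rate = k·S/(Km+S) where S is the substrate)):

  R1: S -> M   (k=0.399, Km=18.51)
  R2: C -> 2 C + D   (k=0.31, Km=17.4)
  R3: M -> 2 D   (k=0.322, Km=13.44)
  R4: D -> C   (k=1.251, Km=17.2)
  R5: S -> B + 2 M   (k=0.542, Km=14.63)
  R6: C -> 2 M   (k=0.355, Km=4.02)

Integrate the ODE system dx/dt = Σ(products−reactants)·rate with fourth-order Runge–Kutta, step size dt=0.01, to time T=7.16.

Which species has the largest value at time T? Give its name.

RK4 with dt=0.01: 716 steps to T=7.16. Trajectory (selected grid times):
t=0.00: C=35.47 D=41.71 B=15.18 S=24.95 M=45.23
t=0.80: C=36.09 D=41.57 B=15.45 S=24.50 M=46.27
t=1.59: C=36.70 D=41.43 B=15.72 S=24.05 M=47.29
t=2.39: C=37.32 D=41.29 B=15.99 S=23.60 M=48.32
t=3.18: C=37.93 D=41.16 B=16.25 S=23.16 M=49.33
t=3.98: C=38.55 D=41.03 B=16.52 S=22.72 M=50.34
t=4.77: C=39.16 D=40.91 B=16.78 S=22.29 M=51.34
t=5.57: C=39.78 D=40.79 B=17.04 S=21.85 M=52.35
t=6.36: C=40.39 D=40.67 B=17.29 S=21.43 M=53.34
t=7.16: C=41.01 D=40.55 B=17.55 S=21.00 M=54.33
At T=7.16: C=41.01 D=40.55 B=17.55 S=21.00 M=54.33; the largest is M.

Dominant species at T: M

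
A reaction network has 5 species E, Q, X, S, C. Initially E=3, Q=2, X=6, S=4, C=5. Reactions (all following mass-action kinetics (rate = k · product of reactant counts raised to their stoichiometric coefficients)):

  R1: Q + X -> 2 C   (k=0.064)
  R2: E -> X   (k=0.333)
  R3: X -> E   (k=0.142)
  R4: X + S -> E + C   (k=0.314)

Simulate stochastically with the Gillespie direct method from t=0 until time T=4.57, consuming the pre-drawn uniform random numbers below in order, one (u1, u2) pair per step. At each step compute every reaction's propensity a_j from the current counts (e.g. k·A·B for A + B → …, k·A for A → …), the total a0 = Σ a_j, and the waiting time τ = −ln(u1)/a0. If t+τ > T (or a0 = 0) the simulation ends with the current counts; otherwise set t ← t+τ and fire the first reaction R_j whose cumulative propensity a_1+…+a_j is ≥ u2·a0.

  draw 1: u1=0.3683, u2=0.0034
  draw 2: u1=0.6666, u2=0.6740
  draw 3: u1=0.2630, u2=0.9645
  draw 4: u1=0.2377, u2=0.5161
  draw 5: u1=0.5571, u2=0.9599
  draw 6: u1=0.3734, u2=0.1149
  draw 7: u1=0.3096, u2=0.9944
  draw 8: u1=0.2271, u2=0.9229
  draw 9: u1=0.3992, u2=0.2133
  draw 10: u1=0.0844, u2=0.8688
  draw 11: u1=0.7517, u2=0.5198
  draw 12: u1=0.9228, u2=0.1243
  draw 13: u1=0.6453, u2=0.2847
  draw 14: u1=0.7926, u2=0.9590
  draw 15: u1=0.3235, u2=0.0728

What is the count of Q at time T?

Q at T = 1

t=0.000: E=3 Q=2 X=6 S=4 C=5
Draw 1: a1=0.768, a2=0.999, a3=0.852, a4=7.536, a0=10.155; τ=−ln(0.3683)/10.155=0.098 → t=0.098; u2·a0=0.0034·10.155=0.035 ≤ a1=0.768 → R1 fires; E=3 Q=1 X=5 S=4 C=7
Draw 2: a1=0.320, a2=0.999, a3=0.710, a4=6.280, a0=8.309; τ=−ln(0.6666)/8.309=0.049 → t=0.147; u2·a0=0.6740·8.309=5.600; a1+…+a3=2.029 < 5.600 ≤ a1+…+a4=8.309 → R4 fires; E=4 Q=1 X=4 S=3 C=8
Draw 3: a1=0.256, a2=1.332, a3=0.568, a4=3.768, a0=5.924; τ=−ln(0.2630)/5.924=0.225 → t=0.373; u2·a0=0.9645·5.924=5.714; a1+…+a3=2.156 < 5.714 ≤ a1+…+a4=5.924 → R4 fires; E=5 Q=1 X=3 S=2 C=9
Draw 4: a1=0.192, a2=1.665, a3=0.426, a4=1.884, a0=4.167; τ=−ln(0.2377)/4.167=0.345 → t=0.717; u2·a0=0.5161·4.167=2.151; a1+a2=1.857 < 2.151 ≤ a1+…+a3=2.283 → R3 fires; E=6 Q=1 X=2 S=2 C=9
Draw 5: a1=0.128, a2=1.998, a3=0.284, a4=1.256, a0=3.666; τ=−ln(0.5571)/3.666=0.160 → t=0.877; u2·a0=0.9599·3.666=3.519; a1+…+a3=2.410 < 3.519 ≤ a1+…+a4=3.666 → R4 fires; E=7 Q=1 X=1 S=1 C=10
Draw 6: a1=0.064, a2=2.331, a3=0.142, a4=0.314, a0=2.851; τ=−ln(0.3734)/2.851=0.346 → t=1.223; u2·a0=0.1149·2.851=0.328; a1=0.064 < 0.328 ≤ a1+a2=2.395 → R2 fires; E=6 Q=1 X=2 S=1 C=10
Draw 7: a1=0.128, a2=1.998, a3=0.284, a4=0.628, a0=3.038; τ=−ln(0.3096)/3.038=0.386 → t=1.608; u2·a0=0.9944·3.038=3.021; a1+…+a3=2.410 < 3.021 ≤ a1+…+a4=3.038 → R4 fires; E=7 Q=1 X=1 S=0 C=11
Draw 8: a1=0.064, a2=2.331, a3=0.142, a4=0.000, a0=2.537; τ=−ln(0.2271)/2.537=0.584 → t=2.193; u2·a0=0.9229·2.537=2.341; a1=0.064 < 2.341 ≤ a1+a2=2.395 → R2 fires; E=6 Q=1 X=2 S=0 C=11
Draw 9: a1=0.128, a2=1.998, a3=0.284, a4=0.000, a0=2.410; τ=−ln(0.3992)/2.410=0.381 → t=2.574; u2·a0=0.2133·2.410=0.514; a1=0.128 < 0.514 ≤ a1+a2=2.126 → R2 fires; E=5 Q=1 X=3 S=0 C=11
Draw 10: a1=0.192, a2=1.665, a3=0.426, a4=0.000, a0=2.283; τ=−ln(0.0844)/2.283=1.083 → t=3.657; u2·a0=0.8688·2.283=1.983; a1+a2=1.857 < 1.983 ≤ a1+…+a3=2.283 → R3 fires; E=6 Q=1 X=2 S=0 C=11
Draw 11: a1=0.128, a2=1.998, a3=0.284, a4=0.000, a0=2.410; τ=−ln(0.7517)/2.410=0.118 → t=3.775; u2·a0=0.5198·2.410=1.253; a1=0.128 < 1.253 ≤ a1+a2=2.126 → R2 fires; E=5 Q=1 X=3 S=0 C=11
Draw 12: a1=0.192, a2=1.665, a3=0.426, a4=0.000, a0=2.283; τ=−ln(0.9228)/2.283=0.035 → t=3.810; u2·a0=0.1243·2.283=0.284; a1=0.192 < 0.284 ≤ a1+a2=1.857 → R2 fires; E=4 Q=1 X=4 S=0 C=11
Draw 13: a1=0.256, a2=1.332, a3=0.568, a4=0.000, a0=2.156; τ=−ln(0.6453)/2.156=0.203 → t=4.013; u2·a0=0.2847·2.156=0.614; a1=0.256 < 0.614 ≤ a1+a2=1.588 → R2 fires; E=3 Q=1 X=5 S=0 C=11
Draw 14: a1=0.320, a2=0.999, a3=0.710, a4=0.000, a0=2.029; τ=−ln(0.7926)/2.029=0.115 → t=4.128; u2·a0=0.9590·2.029=1.946; a1+a2=1.319 < 1.946 ≤ a1+…+a3=2.029 → R3 fires; E=4 Q=1 X=4 S=0 C=11
Draw 15: a1=0.256, a2=1.332, a3=0.568, a4=0.000, a0=2.156; τ=−ln(0.3235)/2.156=0.523 → t=4.651 > T=4.57: stop.
Read off Q at T=4.57: 1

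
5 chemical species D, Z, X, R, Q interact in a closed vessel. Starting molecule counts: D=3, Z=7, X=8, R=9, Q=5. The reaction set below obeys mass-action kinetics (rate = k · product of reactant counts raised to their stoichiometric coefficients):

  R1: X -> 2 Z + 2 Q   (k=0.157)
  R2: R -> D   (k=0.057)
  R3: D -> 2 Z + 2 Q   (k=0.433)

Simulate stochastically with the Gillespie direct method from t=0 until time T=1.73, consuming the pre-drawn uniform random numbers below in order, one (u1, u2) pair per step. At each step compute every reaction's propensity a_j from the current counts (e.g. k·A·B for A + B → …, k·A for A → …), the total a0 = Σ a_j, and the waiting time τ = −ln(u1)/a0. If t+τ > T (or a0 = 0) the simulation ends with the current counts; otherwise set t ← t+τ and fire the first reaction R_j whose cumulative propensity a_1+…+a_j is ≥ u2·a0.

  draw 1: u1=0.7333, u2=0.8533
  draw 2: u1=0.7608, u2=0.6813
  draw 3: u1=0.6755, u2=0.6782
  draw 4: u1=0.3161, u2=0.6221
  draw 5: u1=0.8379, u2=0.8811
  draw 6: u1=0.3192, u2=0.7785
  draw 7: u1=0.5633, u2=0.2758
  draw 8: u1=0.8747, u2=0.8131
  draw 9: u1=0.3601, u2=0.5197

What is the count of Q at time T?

t=0.000: D=3 Z=7 X=8 R=9 Q=5
Draw 1: a1=1.256, a2=0.513, a3=1.299, a0=3.068; τ=−ln(0.7333)/3.068=0.101 → t=0.101; u2·a0=0.8533·3.068=2.618; a1+a2=1.769 < 2.618 ≤ a1+…+a3=3.068 → R3 fires; D=2 Z=9 X=8 R=9 Q=7
Draw 2: a1=1.256, a2=0.513, a3=0.866, a0=2.635; τ=−ln(0.7608)/2.635=0.104 → t=0.205; u2·a0=0.6813·2.635=1.795; a1+a2=1.769 < 1.795 ≤ a1+…+a3=2.635 → R3 fires; D=1 Z=11 X=8 R=9 Q=9
Draw 3: a1=1.256, a2=0.513, a3=0.433, a0=2.202; τ=−ln(0.6755)/2.202=0.178 → t=0.383; u2·a0=0.6782·2.202=1.493; a1=1.256 < 1.493 ≤ a1+a2=1.769 → R2 fires; D=2 Z=11 X=8 R=8 Q=9
Draw 4: a1=1.256, a2=0.456, a3=0.866, a0=2.578; τ=−ln(0.3161)/2.578=0.447 → t=0.830; u2·a0=0.6221·2.578=1.604; a1=1.256 < 1.604 ≤ a1+a2=1.712 → R2 fires; D=3 Z=11 X=8 R=7 Q=9
Draw 5: a1=1.256, a2=0.399, a3=1.299, a0=2.954; τ=−ln(0.8379)/2.954=0.060 → t=0.890; u2·a0=0.8811·2.954=2.603; a1+a2=1.655 < 2.603 ≤ a1+…+a3=2.954 → R3 fires; D=2 Z=13 X=8 R=7 Q=11
Draw 6: a1=1.256, a2=0.399, a3=0.866, a0=2.521; τ=−ln(0.3192)/2.521=0.453 → t=1.343; u2·a0=0.7785·2.521=1.963; a1+a2=1.655 < 1.963 ≤ a1+…+a3=2.521 → R3 fires; D=1 Z=15 X=8 R=7 Q=13
Draw 7: a1=1.256, a2=0.399, a3=0.433, a0=2.088; τ=−ln(0.5633)/2.088=0.275 → t=1.617; u2·a0=0.2758·2.088=0.576 ≤ a1=1.256 → R1 fires; D=1 Z=17 X=7 R=7 Q=15
Draw 8: a1=1.099, a2=0.399, a3=0.433, a0=1.931; τ=−ln(0.8747)/1.931=0.069 → t=1.687; u2·a0=0.8131·1.931=1.570; a1+a2=1.498 < 1.570 ≤ a1+…+a3=1.931 → R3 fires; D=0 Z=19 X=7 R=7 Q=17
Draw 9: a1=1.099, a2=0.399, a3=0.000, a0=1.498; τ=−ln(0.3601)/1.498=0.682 → t=2.369 > T=1.73: stop.
Read off Q at T=1.73: 17

Q at T = 17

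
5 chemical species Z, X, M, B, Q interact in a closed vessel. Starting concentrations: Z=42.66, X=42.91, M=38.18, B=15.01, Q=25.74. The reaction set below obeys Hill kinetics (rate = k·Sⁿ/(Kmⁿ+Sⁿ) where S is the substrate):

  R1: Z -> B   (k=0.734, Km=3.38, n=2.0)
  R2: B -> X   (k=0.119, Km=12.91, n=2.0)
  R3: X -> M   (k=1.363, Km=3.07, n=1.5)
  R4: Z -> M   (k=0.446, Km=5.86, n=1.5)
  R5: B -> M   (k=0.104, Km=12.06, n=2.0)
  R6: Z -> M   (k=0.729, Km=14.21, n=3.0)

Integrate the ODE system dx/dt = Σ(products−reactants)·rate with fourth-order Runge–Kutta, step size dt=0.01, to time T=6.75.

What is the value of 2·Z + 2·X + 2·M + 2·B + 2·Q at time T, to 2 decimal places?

Value at T = 329.00

Check how each reaction changes W = 2·Z + 2·X + 2·M + 2·B + 2·Q (weight of products minus weight of reactants):
R1: Z -> B: (2·1) − (2·1) = 2 − 2 = 0
R2: B -> X: (2·1) − (2·1) = 2 − 2 = 0
R3: X -> M: (2·1) − (2·1) = 2 − 2 = 0
R4: Z -> M: (2·1) − (2·1) = 2 − 2 = 0
R5: B -> M: (2·1) − (2·1) = 2 − 2 = 0
R6: Z -> M: (2·1) − (2·1) = 2 − 2 = 0
Every reaction leaves W unchanged, so W is conserved and no simulation is needed: W(T) = W(0) = 2·42.66 + 2·42.91 + 2·38.18 + 2·15.01 + 2·25.74 = 329.00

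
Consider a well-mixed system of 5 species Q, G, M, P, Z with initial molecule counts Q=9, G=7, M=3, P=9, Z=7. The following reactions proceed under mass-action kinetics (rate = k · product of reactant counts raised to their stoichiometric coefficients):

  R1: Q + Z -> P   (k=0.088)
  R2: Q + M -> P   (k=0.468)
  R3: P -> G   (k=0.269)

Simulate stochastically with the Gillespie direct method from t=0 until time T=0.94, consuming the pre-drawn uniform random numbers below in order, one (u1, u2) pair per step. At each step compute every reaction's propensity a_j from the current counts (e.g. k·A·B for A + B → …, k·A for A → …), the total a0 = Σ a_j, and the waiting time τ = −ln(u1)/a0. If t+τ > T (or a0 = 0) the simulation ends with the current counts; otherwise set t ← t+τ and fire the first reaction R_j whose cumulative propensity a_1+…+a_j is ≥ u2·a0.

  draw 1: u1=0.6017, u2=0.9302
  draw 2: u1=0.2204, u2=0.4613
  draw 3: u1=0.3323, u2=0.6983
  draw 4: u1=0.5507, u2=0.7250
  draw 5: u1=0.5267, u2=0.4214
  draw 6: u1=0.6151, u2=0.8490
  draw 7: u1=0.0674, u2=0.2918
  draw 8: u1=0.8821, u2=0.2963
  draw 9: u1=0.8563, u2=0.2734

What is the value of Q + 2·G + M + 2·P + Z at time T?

Value at T = 51

Check how each reaction changes W = Q + 2·G + M + 2·P + Z (weight of products minus weight of reactants):
R1: Q + Z -> P: (2·1) − (1·1 + 1·1) = 2 − 2 = 0
R2: Q + M -> P: (2·1) − (1·1 + 1·1) = 2 − 2 = 0
R3: P -> G: (2·1) − (2·1) = 2 − 2 = 0
Every reaction leaves W unchanged, so W is conserved and no simulation is needed: W(T) = W(0) = 9 + 2·7 + 3 + 2·9 + 7 = 51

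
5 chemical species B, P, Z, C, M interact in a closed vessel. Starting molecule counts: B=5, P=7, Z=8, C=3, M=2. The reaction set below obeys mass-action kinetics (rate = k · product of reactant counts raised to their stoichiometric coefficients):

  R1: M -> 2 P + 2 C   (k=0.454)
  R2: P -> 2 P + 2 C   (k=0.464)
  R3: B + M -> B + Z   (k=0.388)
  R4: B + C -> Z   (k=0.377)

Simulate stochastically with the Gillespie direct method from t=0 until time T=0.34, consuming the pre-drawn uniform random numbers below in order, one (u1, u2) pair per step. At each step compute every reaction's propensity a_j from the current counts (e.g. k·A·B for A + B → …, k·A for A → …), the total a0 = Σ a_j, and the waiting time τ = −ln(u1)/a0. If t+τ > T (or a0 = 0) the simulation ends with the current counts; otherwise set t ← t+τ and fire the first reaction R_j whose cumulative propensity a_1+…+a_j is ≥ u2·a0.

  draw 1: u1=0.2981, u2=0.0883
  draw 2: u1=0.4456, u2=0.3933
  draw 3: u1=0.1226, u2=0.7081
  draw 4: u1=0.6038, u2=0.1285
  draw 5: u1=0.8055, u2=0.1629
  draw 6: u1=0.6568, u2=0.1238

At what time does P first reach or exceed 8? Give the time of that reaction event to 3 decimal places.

t=0.000: B=5 P=7 Z=8 C=3 M=2
Draw 1: a1=0.908, a2=3.248, a3=3.880, a4=5.655, a0=13.691; τ=−ln(0.2981)/13.691=0.088 → t=0.088; u2·a0=0.0883·13.691=1.209; a1=0.908 < 1.209 ≤ a1+a2=4.156 → R2 fires; B=5 P=8 Z=8 C=5 M=2
Draw 2: a1=0.908, a2=3.712, a3=3.880, a4=9.425, a0=17.925; τ=−ln(0.4456)/17.925=0.045 → t=0.133; u2·a0=0.3933·17.925=7.050; a1+a2=4.620 < 7.050 ≤ a1+…+a3=8.500 → R3 fires; B=5 P=8 Z=9 C=5 M=1
Draw 3: a1=0.454, a2=3.712, a3=1.940, a4=9.425, a0=15.531; τ=−ln(0.1226)/15.531=0.135 → t=0.269; u2·a0=0.7081·15.531=10.998; a1+…+a3=6.106 < 10.998 ≤ a1+…+a4=15.531 → R4 fires; B=4 P=8 Z=10 C=4 M=1
Draw 4: a1=0.454, a2=3.712, a3=1.552, a4=6.032, a0=11.750; τ=−ln(0.6038)/11.750=0.043 → t=0.312; u2·a0=0.1285·11.750=1.510; a1=0.454 < 1.510 ≤ a1+a2=4.166 → R2 fires; B=4 P=9 Z=10 C=6 M=1
Draw 5: a1=0.454, a2=4.176, a3=1.552, a4=9.048, a0=15.230; τ=−ln(0.8055)/15.230=0.014 → t=0.326; u2·a0=0.1629·15.230=2.481; a1=0.454 < 2.481 ≤ a1+a2=4.630 → R2 fires; B=4 P=10 Z=10 C=8 M=1
Draw 6: a1=0.454, a2=4.640, a3=1.552, a4=12.064, a0=18.710; τ=−ln(0.6568)/18.710=0.022 → t=0.348 > T=0.34: stop.
P first becomes ≥ 8 when it reaches 8 at the event at t=0.088.

Threshold first reached at t = 0.088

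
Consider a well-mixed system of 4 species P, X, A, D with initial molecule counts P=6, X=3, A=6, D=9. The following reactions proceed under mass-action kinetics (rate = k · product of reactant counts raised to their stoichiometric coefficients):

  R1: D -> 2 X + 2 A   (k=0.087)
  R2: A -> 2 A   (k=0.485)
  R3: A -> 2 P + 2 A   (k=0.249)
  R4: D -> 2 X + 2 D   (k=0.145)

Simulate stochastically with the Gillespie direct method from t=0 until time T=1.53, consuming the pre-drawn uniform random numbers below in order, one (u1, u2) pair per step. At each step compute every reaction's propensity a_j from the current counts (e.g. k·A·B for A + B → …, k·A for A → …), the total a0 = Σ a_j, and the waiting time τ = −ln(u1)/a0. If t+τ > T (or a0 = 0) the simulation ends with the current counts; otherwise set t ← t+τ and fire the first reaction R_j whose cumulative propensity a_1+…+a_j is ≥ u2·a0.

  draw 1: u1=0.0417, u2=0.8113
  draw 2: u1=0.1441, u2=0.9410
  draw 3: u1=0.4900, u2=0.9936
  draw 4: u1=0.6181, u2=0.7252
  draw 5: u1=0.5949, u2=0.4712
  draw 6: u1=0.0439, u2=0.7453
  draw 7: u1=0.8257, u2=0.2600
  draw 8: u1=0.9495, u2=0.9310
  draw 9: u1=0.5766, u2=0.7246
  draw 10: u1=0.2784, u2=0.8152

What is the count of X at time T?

t=0.000: P=6 X=3 A=6 D=9
Draw 1: a1=0.783, a2=2.910, a3=1.494, a4=1.305, a0=6.492; τ=−ln(0.0417)/6.492=0.489 → t=0.489; u2·a0=0.8113·6.492=5.267; a1+…+a3=5.187 < 5.267 ≤ a1+…+a4=6.492 → R4 fires; P=6 X=5 A=6 D=10
Draw 2: a1=0.870, a2=2.910, a3=1.494, a4=1.450, a0=6.724; τ=−ln(0.1441)/6.724=0.288 → t=0.778; u2·a0=0.9410·6.724=6.327; a1+…+a3=5.274 < 6.327 ≤ a1+…+a4=6.724 → R4 fires; P=6 X=7 A=6 D=11
Draw 3: a1=0.957, a2=2.910, a3=1.494, a4=1.595, a0=6.956; τ=−ln(0.4900)/6.956=0.103 → t=0.880; u2·a0=0.9936·6.956=6.911; a1+…+a3=5.361 < 6.911 ≤ a1+…+a4=6.956 → R4 fires; P=6 X=9 A=6 D=12
Draw 4: a1=1.044, a2=2.910, a3=1.494, a4=1.740, a0=7.188; τ=−ln(0.6181)/7.188=0.067 → t=0.947; u2·a0=0.7252·7.188=5.213; a1+a2=3.954 < 5.213 ≤ a1+…+a3=5.448 → R3 fires; P=8 X=9 A=7 D=12
Draw 5: a1=1.044, a2=3.395, a3=1.743, a4=1.740, a0=7.922; τ=−ln(0.5949)/7.922=0.066 → t=1.013; u2·a0=0.4712·7.922=3.733; a1=1.044 < 3.733 ≤ a1+a2=4.439 → R2 fires; P=8 X=9 A=8 D=12
Draw 6: a1=1.044, a2=3.880, a3=1.992, a4=1.740, a0=8.656; τ=−ln(0.0439)/8.656=0.361 → t=1.374; u2·a0=0.7453·8.656=6.451; a1+a2=4.924 < 6.451 ≤ a1+…+a3=6.916 → R3 fires; P=10 X=9 A=9 D=12
Draw 7: a1=1.044, a2=4.365, a3=2.241, a4=1.740, a0=9.390; τ=−ln(0.8257)/9.390=0.020 → t=1.394; u2·a0=0.2600·9.390=2.441; a1=1.044 < 2.441 ≤ a1+a2=5.409 → R2 fires; P=10 X=9 A=10 D=12
Draw 8: a1=1.044, a2=4.850, a3=2.490, a4=1.740, a0=10.124; τ=−ln(0.9495)/10.124=0.005 → t=1.399; u2·a0=0.9310·10.124=9.425; a1+…+a3=8.384 < 9.425 ≤ a1+…+a4=10.124 → R4 fires; P=10 X=11 A=10 D=13
Draw 9: a1=1.131, a2=4.850, a3=2.490, a4=1.885, a0=10.356; τ=−ln(0.5766)/10.356=0.053 → t=1.452; u2·a0=0.7246·10.356=7.504; a1+a2=5.981 < 7.504 ≤ a1+…+a3=8.471 → R3 fires; P=12 X=11 A=11 D=13
Draw 10: a1=1.131, a2=5.335, a3=2.739, a4=1.885, a0=11.090; τ=−ln(0.2784)/11.090=0.115 → t=1.568 > T=1.53: stop.
Read off X at T=1.53: 11

X at T = 11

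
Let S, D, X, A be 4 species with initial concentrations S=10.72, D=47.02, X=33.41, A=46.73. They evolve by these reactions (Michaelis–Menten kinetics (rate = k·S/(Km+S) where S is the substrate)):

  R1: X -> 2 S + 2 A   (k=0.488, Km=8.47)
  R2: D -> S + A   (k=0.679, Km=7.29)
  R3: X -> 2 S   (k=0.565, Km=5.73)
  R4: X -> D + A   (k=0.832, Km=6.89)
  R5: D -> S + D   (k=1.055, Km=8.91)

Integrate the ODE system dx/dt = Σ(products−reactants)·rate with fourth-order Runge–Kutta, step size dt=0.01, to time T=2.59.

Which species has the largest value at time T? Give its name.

Dominant species at T: A

RK4 with dt=0.01: 259 steps to T=2.59. Trajectory (selected grid times):
t=0.00: S=10.72 D=47.02 X=33.41 A=46.73
t=0.29: S=11.65 D=47.05 X=32.96 A=47.33
t=0.58: S=12.58 D=47.08 X=32.51 A=47.92
t=0.86: S=13.48 D=47.11 X=32.07 A=48.49
t=1.15: S=14.41 D=47.13 X=31.62 A=49.09
t=1.44: S=15.34 D=47.16 X=31.18 A=49.68
t=1.73: S=16.27 D=47.19 X=30.73 A=50.27
t=2.01: S=17.16 D=47.21 X=30.30 A=50.84
t=2.30: S=18.08 D=47.24 X=29.85 A=51.42
t=2.59: S=19.01 D=47.26 X=29.41 A=52.01
At T=2.59: S=19.01 D=47.26 X=29.41 A=52.01; the largest is A.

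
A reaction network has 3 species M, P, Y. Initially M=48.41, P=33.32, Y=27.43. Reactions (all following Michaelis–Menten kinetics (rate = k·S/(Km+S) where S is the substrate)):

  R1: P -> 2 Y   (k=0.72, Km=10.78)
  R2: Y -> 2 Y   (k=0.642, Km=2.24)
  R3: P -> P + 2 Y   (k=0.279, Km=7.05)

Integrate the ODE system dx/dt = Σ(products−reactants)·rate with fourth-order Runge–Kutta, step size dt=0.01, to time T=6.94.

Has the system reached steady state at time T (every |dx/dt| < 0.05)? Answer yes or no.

Steady state at T: no

RK4 with dt=0.01: 694 steps to T=6.94. Trajectory (selected grid times):
t=0.00: M=48.41 P=33.32 Y=27.43
t=0.77: M=48.41 P=32.90 Y=29.08
t=1.54: M=48.41 P=32.48 Y=30.73
t=2.31: M=48.41 P=32.07 Y=32.37
t=3.08: M=48.41 P=31.66 Y=34.01
t=3.86: M=48.41 P=31.24 Y=35.68
t=4.63: M=48.41 P=30.83 Y=37.32
t=5.40: M=48.41 P=30.42 Y=38.95
t=6.17: M=48.41 P=30.01 Y=40.59
t=6.94: M=48.41 P=29.60 Y=42.22
Rates at T: R1=0.5278, R2=0.6097, R3=0.2253
dx/dt at T (Σ net stoichiometry × rate): M=+0.0000, P=-0.5278, Y=+2.1159
Largest |dx/dt| is |+2.1159| (Y) ≥ 0.05 → not steady.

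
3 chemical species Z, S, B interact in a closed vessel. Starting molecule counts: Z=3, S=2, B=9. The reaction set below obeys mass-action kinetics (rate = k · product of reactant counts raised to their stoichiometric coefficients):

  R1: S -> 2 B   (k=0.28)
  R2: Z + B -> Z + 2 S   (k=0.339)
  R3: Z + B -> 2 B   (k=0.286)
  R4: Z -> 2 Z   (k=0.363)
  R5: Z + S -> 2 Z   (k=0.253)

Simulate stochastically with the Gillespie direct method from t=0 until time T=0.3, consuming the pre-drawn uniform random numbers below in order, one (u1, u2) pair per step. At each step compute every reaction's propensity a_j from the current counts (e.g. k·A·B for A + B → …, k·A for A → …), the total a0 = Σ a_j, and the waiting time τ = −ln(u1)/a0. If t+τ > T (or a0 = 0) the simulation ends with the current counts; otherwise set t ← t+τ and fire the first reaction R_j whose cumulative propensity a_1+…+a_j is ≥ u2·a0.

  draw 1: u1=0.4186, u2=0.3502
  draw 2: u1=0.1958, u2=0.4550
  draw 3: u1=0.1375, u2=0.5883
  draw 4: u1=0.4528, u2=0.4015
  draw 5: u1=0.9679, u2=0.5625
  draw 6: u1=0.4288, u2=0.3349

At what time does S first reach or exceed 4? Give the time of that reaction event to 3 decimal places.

t=0.000: Z=3 S=2 B=9
Draw 1: a1=0.560, a2=9.153, a3=7.722, a4=1.089, a5=1.518, a0=20.042; τ=−ln(0.4186)/20.042=0.043 → t=0.043; u2·a0=0.3502·20.042=7.019; a1=0.560 < 7.019 ≤ a1+a2=9.713 → R2 fires; Z=3 S=4 B=8
Draw 2: a1=1.120, a2=8.136, a3=6.864, a4=1.089, a5=3.036, a0=20.245; τ=−ln(0.1958)/20.245=0.081 → t=0.124; u2·a0=0.4550·20.245=9.211; a1=1.120 < 9.211 ≤ a1+a2=9.256 → R2 fires; Z=3 S=6 B=7
Draw 3: a1=1.680, a2=7.119, a3=6.006, a4=1.089, a5=4.554, a0=20.448; τ=−ln(0.1375)/20.448=0.097 → t=0.221; u2·a0=0.5883·20.448=12.030; a1+a2=8.799 < 12.030 ≤ a1+…+a3=14.805 → R3 fires; Z=2 S=6 B=8
Draw 4: a1=1.680, a2=5.424, a3=4.576, a4=0.726, a5=3.036, a0=15.442; τ=−ln(0.4528)/15.442=0.051 → t=0.272; u2·a0=0.4015·15.442=6.200; a1=1.680 < 6.200 ≤ a1+a2=7.104 → R2 fires; Z=2 S=8 B=7
Draw 5: a1=2.240, a2=4.746, a3=4.004, a4=0.726, a5=4.048, a0=15.764; τ=−ln(0.9679)/15.764=0.002 → t=0.274; u2·a0=0.5625·15.764=8.867; a1+a2=6.986 < 8.867 ≤ a1+…+a3=10.990 → R3 fires; Z=1 S=8 B=8
Draw 6: a1=2.240, a2=2.712, a3=2.288, a4=0.363, a5=2.024, a0=9.627; τ=−ln(0.4288)/9.627=0.088 → t=0.362 > T=0.3: stop.
S first becomes ≥ 4 when it reaches 4 at the event at t=0.043.

Threshold first reached at t = 0.043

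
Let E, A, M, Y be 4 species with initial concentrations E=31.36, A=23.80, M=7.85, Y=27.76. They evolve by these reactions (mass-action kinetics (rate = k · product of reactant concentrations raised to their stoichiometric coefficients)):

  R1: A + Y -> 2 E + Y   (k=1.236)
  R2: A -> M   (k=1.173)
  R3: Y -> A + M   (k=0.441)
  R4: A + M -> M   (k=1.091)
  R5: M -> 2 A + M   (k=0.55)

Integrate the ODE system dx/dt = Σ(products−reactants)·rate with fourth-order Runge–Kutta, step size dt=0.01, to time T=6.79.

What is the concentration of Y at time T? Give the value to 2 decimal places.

Y at T = 1.39

RK4 with dt=0.01: 679 steps to T=6.79. Trajectory (selected grid times):
t=0.00: E=31.36 A=23.80 M=7.85 Y=27.76
t=0.75: E=90.96 A=0.61 M=16.77 Y=19.94
t=1.51: E=112.14 A=0.72 M=23.04 Y=14.26
t=2.26: E=129.13 A=0.79 M=27.72 Y=10.25
t=3.02: E=142.54 A=0.85 M=31.37 Y=7.33
t=3.77: E=152.57 A=0.89 M=34.20 Y=5.26
t=4.53: E=160.14 A=0.92 M=36.51 Y=3.77
t=5.28: E=165.64 A=0.94 M=38.38 Y=2.71
t=6.04: E=169.71 A=0.95 M=39.99 Y=1.93
t=6.79: E=172.63 A=0.96 M=41.38 Y=1.39
Read off Y at T=6.79: 1.39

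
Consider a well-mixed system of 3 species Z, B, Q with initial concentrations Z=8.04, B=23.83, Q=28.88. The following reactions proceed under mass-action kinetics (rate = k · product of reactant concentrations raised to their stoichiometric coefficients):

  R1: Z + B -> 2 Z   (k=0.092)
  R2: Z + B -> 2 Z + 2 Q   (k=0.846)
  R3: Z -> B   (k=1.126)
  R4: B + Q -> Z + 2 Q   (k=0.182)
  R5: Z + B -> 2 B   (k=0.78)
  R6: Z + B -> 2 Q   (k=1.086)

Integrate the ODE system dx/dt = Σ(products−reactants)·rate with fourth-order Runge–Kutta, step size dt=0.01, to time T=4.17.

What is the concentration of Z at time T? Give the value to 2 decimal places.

RK4 with dt=0.01: 417 steps to T=4.17. Trajectory (selected grid times):
t=0.00: Z=8.04 B=23.83 Q=28.88
t=0.46: Z=7.28 B=0.34 Q=85.91
t=0.93: Z=5.42 B=0.27 Q=91.64
t=1.39: Z=4.31 B=0.22 Q=95.59
t=1.85: Z=3.56 B=0.18 Q=98.59
t=2.32: Z=3.03 B=0.16 Q=101.04
t=2.78: Z=2.63 B=0.14 Q=103.01
t=3.24: Z=2.33 B=0.12 Q=104.69
t=3.71: Z=2.09 B=0.11 Q=106.18
t=4.17: Z=1.89 B=0.10 Q=107.47
Read off Z at T=4.17: 1.89

Z at T = 1.89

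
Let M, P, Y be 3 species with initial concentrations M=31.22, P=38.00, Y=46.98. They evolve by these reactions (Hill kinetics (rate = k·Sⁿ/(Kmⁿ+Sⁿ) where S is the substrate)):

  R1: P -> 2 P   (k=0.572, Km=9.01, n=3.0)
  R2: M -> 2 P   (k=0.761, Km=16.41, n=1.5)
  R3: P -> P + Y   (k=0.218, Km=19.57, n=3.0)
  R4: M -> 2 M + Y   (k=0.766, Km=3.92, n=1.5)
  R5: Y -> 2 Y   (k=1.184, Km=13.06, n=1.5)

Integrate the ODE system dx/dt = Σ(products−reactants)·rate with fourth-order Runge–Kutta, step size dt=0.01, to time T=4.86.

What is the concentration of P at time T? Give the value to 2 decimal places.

P at T = 46.14

RK4 with dt=0.01: 486 steps to T=4.86. Trajectory (selected grid times):
t=0.00: M=31.22 P=38.00 Y=46.98
t=0.54: M=31.32 P=38.90 Y=48.04
t=1.08: M=31.42 P=39.80 Y=49.10
t=1.62: M=31.51 P=40.70 Y=50.17
t=2.16: M=31.61 P=41.61 Y=51.23
t=2.70: M=31.71 P=42.51 Y=52.30
t=3.24: M=31.81 P=43.42 Y=53.38
t=3.78: M=31.90 P=44.32 Y=54.45
t=4.32: M=32.00 P=45.23 Y=55.53
t=4.86: M=32.09 P=46.14 Y=56.61
Read off P at T=4.86: 46.14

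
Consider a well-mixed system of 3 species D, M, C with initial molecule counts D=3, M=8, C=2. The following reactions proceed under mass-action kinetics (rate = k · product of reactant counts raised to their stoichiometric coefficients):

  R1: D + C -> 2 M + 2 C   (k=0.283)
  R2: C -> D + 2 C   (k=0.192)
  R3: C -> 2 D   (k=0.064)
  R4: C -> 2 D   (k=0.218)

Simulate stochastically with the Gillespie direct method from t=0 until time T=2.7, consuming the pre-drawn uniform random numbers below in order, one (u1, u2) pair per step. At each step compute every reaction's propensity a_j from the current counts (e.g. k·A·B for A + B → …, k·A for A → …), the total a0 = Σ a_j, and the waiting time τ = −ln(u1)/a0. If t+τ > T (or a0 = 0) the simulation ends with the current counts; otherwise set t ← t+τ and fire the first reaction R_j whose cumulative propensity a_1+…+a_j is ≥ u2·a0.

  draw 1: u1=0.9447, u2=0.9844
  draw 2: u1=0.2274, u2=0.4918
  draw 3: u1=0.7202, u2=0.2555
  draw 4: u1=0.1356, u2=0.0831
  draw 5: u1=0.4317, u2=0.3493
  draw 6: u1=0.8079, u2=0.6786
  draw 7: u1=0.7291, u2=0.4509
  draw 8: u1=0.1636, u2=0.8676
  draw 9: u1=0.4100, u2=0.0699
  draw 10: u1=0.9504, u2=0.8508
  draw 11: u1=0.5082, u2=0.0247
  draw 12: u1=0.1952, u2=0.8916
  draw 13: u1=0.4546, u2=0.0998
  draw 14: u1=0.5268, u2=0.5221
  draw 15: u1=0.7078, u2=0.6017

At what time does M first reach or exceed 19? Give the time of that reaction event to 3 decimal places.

Threshold first reached at t = 2.216

t=0.000: D=3 M=8 C=2
Draw 1: a1=1.698, a2=0.384, a3=0.128, a4=0.436, a0=2.646; τ=−ln(0.9447)/2.646=0.021 → t=0.021; u2·a0=0.9844·2.646=2.605; a1+…+a3=2.210 < 2.605 ≤ a1+…+a4=2.646 → R4 fires; D=5 M=8 C=1
Draw 2: a1=1.415, a2=0.192, a3=0.064, a4=0.218, a0=1.889; τ=−ln(0.2274)/1.889=0.784 → t=0.806; u2·a0=0.4918·1.889=0.929 ≤ a1=1.415 → R1 fires; D=4 M=10 C=2
Draw 3: a1=2.264, a2=0.384, a3=0.128, a4=0.436, a0=3.212; τ=−ln(0.7202)/3.212=0.102 → t=0.908; u2·a0=0.2555·3.212=0.821 ≤ a1=2.264 → R1 fires; D=3 M=12 C=3
Draw 4: a1=2.547, a2=0.576, a3=0.192, a4=0.654, a0=3.969; τ=−ln(0.1356)/3.969=0.503 → t=1.411; u2·a0=0.0831·3.969=0.330 ≤ a1=2.547 → R1 fires; D=2 M=14 C=4
Draw 5: a1=2.264, a2=0.768, a3=0.256, a4=0.872, a0=4.160; τ=−ln(0.4317)/4.160=0.202 → t=1.613; u2·a0=0.3493·4.160=1.453 ≤ a1=2.264 → R1 fires; D=1 M=16 C=5
Draw 6: a1=1.415, a2=0.960, a3=0.320, a4=1.090, a0=3.785; τ=−ln(0.8079)/3.785=0.056 → t=1.669; u2·a0=0.6786·3.785=2.569; a1+a2=2.375 < 2.569 ≤ a1+…+a3=2.695 → R3 fires; D=3 M=16 C=4
Draw 7: a1=3.396, a2=0.768, a3=0.256, a4=0.872, a0=5.292; τ=−ln(0.7291)/5.292=0.060 → t=1.729; u2·a0=0.4509·5.292=2.386 ≤ a1=3.396 → R1 fires; D=2 M=18 C=5
Draw 8: a1=2.830, a2=0.960, a3=0.320, a4=1.090, a0=5.200; τ=−ln(0.1636)/5.200=0.348 → t=2.077; u2·a0=0.8676·5.200=4.512; a1+…+a3=4.110 < 4.512 ≤ a1+…+a4=5.200 → R4 fires; D=4 M=18 C=4
Draw 9: a1=4.528, a2=0.768, a3=0.256, a4=0.872, a0=6.424; τ=−ln(0.4100)/6.424=0.139 → t=2.216; u2·a0=0.0699·6.424=0.449 ≤ a1=4.528 → R1 fires; D=3 M=20 C=5
Draw 10: a1=4.245, a2=0.960, a3=0.320, a4=1.090, a0=6.615; τ=−ln(0.9504)/6.615=0.008 → t=2.224; u2·a0=0.8508·6.615=5.628; a1+…+a3=5.525 < 5.628 ≤ a1+…+a4=6.615 → R4 fires; D=5 M=20 C=4
Draw 11: a1=5.660, a2=0.768, a3=0.256, a4=0.872, a0=7.556; τ=−ln(0.5082)/7.556=0.090 → t=2.313; u2·a0=0.0247·7.556=0.187 ≤ a1=5.660 → R1 fires; D=4 M=22 C=5
Draw 12: a1=5.660, a2=0.960, a3=0.320, a4=1.090, a0=8.030; τ=−ln(0.1952)/8.030=0.203 → t=2.517; u2·a0=0.8916·8.030=7.160; a1+…+a3=6.940 < 7.160 ≤ a1+…+a4=8.030 → R4 fires; D=6 M=22 C=4
Draw 13: a1=6.792, a2=0.768, a3=0.256, a4=0.872, a0=8.688; τ=−ln(0.4546)/8.688=0.091 → t=2.608; u2·a0=0.0998·8.688=0.867 ≤ a1=6.792 → R1 fires; D=5 M=24 C=5
Draw 14: a1=7.075, a2=0.960, a3=0.320, a4=1.090, a0=9.445; τ=−ln(0.5268)/9.445=0.068 → t=2.675; u2·a0=0.5221·9.445=4.931 ≤ a1=7.075 → R1 fires; D=4 M=26 C=6
Draw 15: a1=6.792, a2=1.152, a3=0.384, a4=1.308, a0=9.636; τ=−ln(0.7078)/9.636=0.036 → t=2.711 > T=2.7: stop.
M first becomes ≥ 19 when it reaches 20 at the event at t=2.216.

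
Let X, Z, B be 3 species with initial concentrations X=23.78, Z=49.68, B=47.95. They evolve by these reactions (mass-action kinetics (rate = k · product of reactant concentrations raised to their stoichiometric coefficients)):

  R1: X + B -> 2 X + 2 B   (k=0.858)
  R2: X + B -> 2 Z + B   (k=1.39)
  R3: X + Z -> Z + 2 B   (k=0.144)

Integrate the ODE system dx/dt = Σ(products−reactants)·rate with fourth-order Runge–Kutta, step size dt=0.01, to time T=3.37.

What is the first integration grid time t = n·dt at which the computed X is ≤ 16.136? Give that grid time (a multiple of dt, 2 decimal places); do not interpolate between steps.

Threshold first reached at t = 0.02

RK4 with dt=0.01: 337 steps to T=3.37. Trajectory (selected grid times):
t=0.00: X=23.78 Z=49.68 B=47.95
t=0.01: X=16.20 Z=79.65 B=60.88
t=0.02: X=9.96 Z=103.40 B=71.60
t=0.37: X=0.00 Z=140.30 B=88.79
t=0.75: X=0.00 Z=140.30 B=88.79
t=1.12: X=0.00 Z=140.30 B=88.79
t=1.50: X=0.00 Z=140.30 B=88.79
t=1.87: X=0.00 Z=140.30 B=88.79
t=2.25: X=0.00 Z=140.30 B=88.79
t=2.62: X=0.00 Z=140.30 B=88.79
t=3.00: X=0.00 Z=140.30 B=88.79
t=3.37: X=0.00 Z=140.30 B=88.79
X(0.01)=16.205 > 16.136 but X(0.02)=9.964 ≤ 16.136, so the first grid time is t=0.02.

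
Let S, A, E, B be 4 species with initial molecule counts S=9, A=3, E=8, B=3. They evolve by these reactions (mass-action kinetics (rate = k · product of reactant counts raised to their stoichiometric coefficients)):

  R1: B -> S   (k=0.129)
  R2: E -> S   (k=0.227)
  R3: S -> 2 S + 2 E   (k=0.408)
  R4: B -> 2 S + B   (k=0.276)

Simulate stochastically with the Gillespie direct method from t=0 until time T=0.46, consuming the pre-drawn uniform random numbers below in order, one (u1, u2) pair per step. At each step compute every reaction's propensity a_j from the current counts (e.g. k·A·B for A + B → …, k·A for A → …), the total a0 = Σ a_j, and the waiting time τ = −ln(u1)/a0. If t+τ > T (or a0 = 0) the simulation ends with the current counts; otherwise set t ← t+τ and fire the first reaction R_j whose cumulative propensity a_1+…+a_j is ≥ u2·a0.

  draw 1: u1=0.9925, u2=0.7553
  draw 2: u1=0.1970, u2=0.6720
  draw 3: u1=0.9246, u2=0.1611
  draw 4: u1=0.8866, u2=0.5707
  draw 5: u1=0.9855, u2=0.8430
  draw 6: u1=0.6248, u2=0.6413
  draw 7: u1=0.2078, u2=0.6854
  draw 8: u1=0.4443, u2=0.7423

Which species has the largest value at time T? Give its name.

Dominant species at T: E

t=0.000: S=9 A=3 E=8 B=3
Draw 1: a1=0.387, a2=1.816, a3=3.672, a4=0.828, a0=6.703; τ=−ln(0.9925)/6.703=0.001 → t=0.001; u2·a0=0.7553·6.703=5.063; a1+a2=2.203 < 5.063 ≤ a1+…+a3=5.875 → R3 fires; S=10 A=3 E=10 B=3
Draw 2: a1=0.387, a2=2.270, a3=4.080, a4=0.828, a0=7.565; τ=−ln(0.1970)/7.565=0.215 → t=0.216; u2·a0=0.6720·7.565=5.084; a1+a2=2.657 < 5.084 ≤ a1+…+a3=6.737 → R3 fires; S=11 A=3 E=12 B=3
Draw 3: a1=0.387, a2=2.724, a3=4.488, a4=0.828, a0=8.427; τ=−ln(0.9246)/8.427=0.009 → t=0.225; u2·a0=0.1611·8.427=1.358; a1=0.387 < 1.358 ≤ a1+a2=3.111 → R2 fires; S=12 A=3 E=11 B=3
Draw 4: a1=0.387, a2=2.497, a3=4.896, a4=0.828, a0=8.608; τ=−ln(0.8866)/8.608=0.014 → t=0.239; u2·a0=0.5707·8.608=4.913; a1+a2=2.884 < 4.913 ≤ a1+…+a3=7.780 → R3 fires; S=13 A=3 E=13 B=3
Draw 5: a1=0.387, a2=2.951, a3=5.304, a4=0.828, a0=9.470; τ=−ln(0.9855)/9.470=0.002 → t=0.241; u2·a0=0.8430·9.470=7.983; a1+a2=3.338 < 7.983 ≤ a1+…+a3=8.642 → R3 fires; S=14 A=3 E=15 B=3
Draw 6: a1=0.387, a2=3.405, a3=5.712, a4=0.828, a0=10.332; τ=−ln(0.6248)/10.332=0.046 → t=0.286; u2·a0=0.6413·10.332=6.626; a1+a2=3.792 < 6.626 ≤ a1+…+a3=9.504 → R3 fires; S=15 A=3 E=17 B=3
Draw 7: a1=0.387, a2=3.859, a3=6.120, a4=0.828, a0=11.194; τ=−ln(0.2078)/11.194=0.140 → t=0.427; u2·a0=0.6854·11.194=7.672; a1+a2=4.246 < 7.672 ≤ a1+…+a3=10.366 → R3 fires; S=16 A=3 E=19 B=3
Draw 8: a1=0.387, a2=4.313, a3=6.528, a4=0.828, a0=12.056; τ=−ln(0.4443)/12.056=0.067 → t=0.494 > T=0.46: stop.
At T=0.46: S=16 A=3 E=19 B=3; the largest is E.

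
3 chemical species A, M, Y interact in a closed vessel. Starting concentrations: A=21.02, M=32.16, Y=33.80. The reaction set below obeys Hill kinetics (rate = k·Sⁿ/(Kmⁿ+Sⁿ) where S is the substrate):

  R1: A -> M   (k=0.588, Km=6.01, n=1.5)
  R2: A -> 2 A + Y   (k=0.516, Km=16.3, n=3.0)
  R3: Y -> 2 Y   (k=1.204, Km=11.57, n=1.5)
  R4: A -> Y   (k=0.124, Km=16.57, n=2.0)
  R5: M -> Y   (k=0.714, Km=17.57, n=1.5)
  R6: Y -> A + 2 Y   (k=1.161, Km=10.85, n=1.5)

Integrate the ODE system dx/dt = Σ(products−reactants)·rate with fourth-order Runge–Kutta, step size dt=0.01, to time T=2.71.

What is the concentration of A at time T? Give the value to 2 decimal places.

RK4 with dt=0.01: 271 steps to T=2.71. Trajectory (selected grid times):
t=0.00: A=21.02 M=32.16 Y=33.80
t=0.30: A=21.25 M=32.16 Y=34.68
t=0.60: A=21.47 M=32.16 Y=35.56
t=0.90: A=21.70 M=32.16 Y=36.45
t=1.20: A=21.93 M=32.16 Y=37.34
t=1.51: A=22.18 M=32.17 Y=38.27
t=1.81: A=22.41 M=32.17 Y=39.17
t=2.11: A=22.65 M=32.17 Y=40.08
t=2.41: A=22.89 M=32.17 Y=40.99
t=2.71: A=23.13 M=32.18 Y=41.90
Read off A at T=2.71: 23.13

A at T = 23.13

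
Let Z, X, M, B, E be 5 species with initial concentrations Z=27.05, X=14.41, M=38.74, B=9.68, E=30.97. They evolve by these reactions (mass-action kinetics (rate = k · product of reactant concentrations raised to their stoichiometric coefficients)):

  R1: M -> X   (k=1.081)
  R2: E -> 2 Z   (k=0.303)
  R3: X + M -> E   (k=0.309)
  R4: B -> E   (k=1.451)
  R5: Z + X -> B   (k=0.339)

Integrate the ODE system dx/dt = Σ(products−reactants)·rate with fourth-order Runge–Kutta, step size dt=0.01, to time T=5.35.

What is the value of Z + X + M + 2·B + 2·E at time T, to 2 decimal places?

Check how each reaction changes W = Z + X + M + 2·B + 2·E (weight of products minus weight of reactants):
R1: M -> X: (1·1) − (1·1) = 1 − 1 = 0
R2: E -> 2 Z: (1·2) − (2·1) = 2 − 2 = 0
R3: X + M -> E: (2·1) − (1·1 + 1·1) = 2 − 2 = 0
R4: B -> E: (2·1) − (2·1) = 2 − 2 = 0
R5: Z + X -> B: (2·1) − (1·1 + 1·1) = 2 − 2 = 0
Every reaction leaves W unchanged, so W is conserved and no simulation is needed: W(T) = W(0) = 27.05 + 14.41 + 38.74 + 2·9.68 + 2·30.97 = 161.50

Value at T = 161.50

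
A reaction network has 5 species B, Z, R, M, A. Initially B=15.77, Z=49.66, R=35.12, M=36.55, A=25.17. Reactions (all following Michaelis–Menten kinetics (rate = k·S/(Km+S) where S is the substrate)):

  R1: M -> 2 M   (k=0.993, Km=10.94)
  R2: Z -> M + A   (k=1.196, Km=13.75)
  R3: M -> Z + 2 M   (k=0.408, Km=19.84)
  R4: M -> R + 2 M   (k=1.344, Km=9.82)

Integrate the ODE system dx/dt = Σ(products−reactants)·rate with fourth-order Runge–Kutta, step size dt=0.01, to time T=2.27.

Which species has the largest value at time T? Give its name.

Dominant species at T: Z

RK4 with dt=0.01: 227 steps to T=2.27. Trajectory (selected grid times):
t=0.00: B=15.77 Z=49.66 R=35.12 M=36.55 A=25.17
t=0.25: B=15.77 Z=49.49 R=35.39 M=37.31 A=25.40
t=0.50: B=15.77 Z=49.33 R=35.65 M=38.07 A=25.64
t=0.76: B=15.77 Z=49.15 R=35.93 M=38.86 A=25.88
t=1.01: B=15.77 Z=48.99 R=36.20 M=39.62 A=26.11
t=1.26: B=15.77 Z=48.82 R=36.47 M=40.39 A=26.35
t=1.51: B=15.77 Z=48.66 R=36.74 M=41.16 A=26.58
t=1.77: B=15.77 Z=48.49 R=37.02 M=41.96 A=26.82
t=2.02: B=15.77 Z=48.32 R=37.30 M=42.73 A=27.06
t=2.27: B=15.77 Z=48.16 R=37.57 M=43.51 A=27.29
At T=2.27: B=15.77 Z=48.16 R=37.57 M=43.51 A=27.29; the largest is Z.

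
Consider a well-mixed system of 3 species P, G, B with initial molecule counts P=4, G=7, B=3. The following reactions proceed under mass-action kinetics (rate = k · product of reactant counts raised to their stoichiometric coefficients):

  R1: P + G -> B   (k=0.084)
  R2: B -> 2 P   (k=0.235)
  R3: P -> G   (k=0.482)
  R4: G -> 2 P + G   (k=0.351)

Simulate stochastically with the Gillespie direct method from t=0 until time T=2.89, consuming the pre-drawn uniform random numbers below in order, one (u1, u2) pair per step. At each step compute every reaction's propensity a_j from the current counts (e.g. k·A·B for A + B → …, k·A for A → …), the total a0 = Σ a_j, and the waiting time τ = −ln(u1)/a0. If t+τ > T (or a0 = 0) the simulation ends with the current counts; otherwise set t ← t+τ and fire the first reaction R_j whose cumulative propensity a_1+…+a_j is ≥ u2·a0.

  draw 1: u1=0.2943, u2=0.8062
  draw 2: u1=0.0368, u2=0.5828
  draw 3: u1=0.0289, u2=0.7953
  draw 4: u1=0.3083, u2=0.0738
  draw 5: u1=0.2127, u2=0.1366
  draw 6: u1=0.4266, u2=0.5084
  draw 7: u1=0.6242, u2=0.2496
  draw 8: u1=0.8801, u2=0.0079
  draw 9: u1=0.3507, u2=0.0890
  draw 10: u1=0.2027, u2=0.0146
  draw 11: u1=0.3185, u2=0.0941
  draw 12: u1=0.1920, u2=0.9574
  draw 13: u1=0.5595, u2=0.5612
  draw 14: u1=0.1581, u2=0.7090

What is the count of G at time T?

t=0.000: P=4 G=7 B=3
Draw 1: a1=2.352, a2=0.705, a3=1.928, a4=2.457, a0=7.442; τ=−ln(0.2943)/7.442=0.164 → t=0.164; u2·a0=0.8062·7.442=6.000; a1+…+a3=4.985 < 6.000 ≤ a1+…+a4=7.442 → R4 fires; P=6 G=7 B=3
Draw 2: a1=3.528, a2=0.705, a3=2.892, a4=2.457, a0=9.582; τ=−ln(0.0368)/9.582=0.345 → t=0.509; u2·a0=0.5828·9.582=5.584; a1+a2=4.233 < 5.584 ≤ a1+…+a3=7.125 → R3 fires; P=5 G=8 B=3
Draw 3: a1=3.360, a2=0.705, a3=2.410, a4=2.808, a0=9.283; τ=−ln(0.0289)/9.283=0.382 → t=0.891; u2·a0=0.7953·9.283=7.383; a1+…+a3=6.475 < 7.383 ≤ a1+…+a4=9.283 → R4 fires; P=7 G=8 B=3
Draw 4: a1=4.704, a2=0.705, a3=3.374, a4=2.808, a0=11.591; τ=−ln(0.3083)/11.591=0.102 → t=0.992; u2·a0=0.0738·11.591=0.855 ≤ a1=4.704 → R1 fires; P=6 G=7 B=4
Draw 5: a1=3.528, a2=0.940, a3=2.892, a4=2.457, a0=9.817; τ=−ln(0.2127)/9.817=0.158 → t=1.150; u2·a0=0.1366·9.817=1.341 ≤ a1=3.528 → R1 fires; P=5 G=6 B=5
Draw 6: a1=2.520, a2=1.175, a3=2.410, a4=2.106, a0=8.211; τ=−ln(0.4266)/8.211=0.104 → t=1.254; u2·a0=0.5084·8.211=4.174; a1+a2=3.695 < 4.174 ≤ a1+…+a3=6.105 → R3 fires; P=4 G=7 B=5
Draw 7: a1=2.352, a2=1.175, a3=1.928, a4=2.457, a0=7.912; τ=−ln(0.6242)/7.912=0.060 → t=1.313; u2·a0=0.2496·7.912=1.975 ≤ a1=2.352 → R1 fires; P=3 G=6 B=6
Draw 8: a1=1.512, a2=1.410, a3=1.446, a4=2.106, a0=6.474; τ=−ln(0.8801)/6.474=0.020 → t=1.333; u2·a0=0.0079·6.474=0.051 ≤ a1=1.512 → R1 fires; P=2 G=5 B=7
Draw 9: a1=0.840, a2=1.645, a3=0.964, a4=1.755, a0=5.204; τ=−ln(0.3507)/5.204=0.201 → t=1.534; u2·a0=0.0890·5.204=0.463 ≤ a1=0.840 → R1 fires; P=1 G=4 B=8
Draw 10: a1=0.336, a2=1.880, a3=0.482, a4=1.404, a0=4.102; τ=−ln(0.2027)/4.102=0.389 → t=1.923; u2·a0=0.0146·4.102=0.060 ≤ a1=0.336 → R1 fires; P=0 G=3 B=9
Draw 11: a1=0.000, a2=2.115, a3=0.000, a4=1.053, a0=3.168; τ=−ln(0.3185)/3.168=0.361 → t=2.285; u2·a0=0.0941·3.168=0.298; a1=0.000 < 0.298 ≤ a1+a2=2.115 → R2 fires; P=2 G=3 B=8
Draw 12: a1=0.504, a2=1.880, a3=0.964, a4=1.053, a0=4.401; τ=−ln(0.1920)/4.401=0.375 → t=2.660; u2·a0=0.9574·4.401=4.214; a1+…+a3=3.348 < 4.214 ≤ a1+…+a4=4.401 → R4 fires; P=4 G=3 B=8
Draw 13: a1=1.008, a2=1.880, a3=1.928, a4=1.053, a0=5.869; τ=−ln(0.5595)/5.869=0.099 → t=2.758; u2·a0=0.5612·5.869=3.294; a1+a2=2.888 < 3.294 ≤ a1+…+a3=4.816 → R3 fires; P=3 G=4 B=8
Draw 14: a1=1.008, a2=1.880, a3=1.446, a4=1.404, a0=5.738; τ=−ln(0.1581)/5.738=0.321 → t=3.080 > T=2.89: stop.
Read off G at T=2.89: 4

G at T = 4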